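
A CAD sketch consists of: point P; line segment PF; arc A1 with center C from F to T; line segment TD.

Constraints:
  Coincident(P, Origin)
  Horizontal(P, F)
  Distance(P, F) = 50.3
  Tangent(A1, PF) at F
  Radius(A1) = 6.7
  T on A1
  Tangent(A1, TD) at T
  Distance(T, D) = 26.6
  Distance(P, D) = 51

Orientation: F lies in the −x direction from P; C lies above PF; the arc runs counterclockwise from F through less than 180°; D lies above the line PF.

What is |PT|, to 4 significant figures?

44.05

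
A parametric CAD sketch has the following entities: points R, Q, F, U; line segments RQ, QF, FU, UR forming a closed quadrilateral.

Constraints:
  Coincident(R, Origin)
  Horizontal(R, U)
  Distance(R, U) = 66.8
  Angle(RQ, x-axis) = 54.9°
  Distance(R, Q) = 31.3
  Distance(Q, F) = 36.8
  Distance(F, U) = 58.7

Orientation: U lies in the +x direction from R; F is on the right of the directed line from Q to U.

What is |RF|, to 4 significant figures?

13.48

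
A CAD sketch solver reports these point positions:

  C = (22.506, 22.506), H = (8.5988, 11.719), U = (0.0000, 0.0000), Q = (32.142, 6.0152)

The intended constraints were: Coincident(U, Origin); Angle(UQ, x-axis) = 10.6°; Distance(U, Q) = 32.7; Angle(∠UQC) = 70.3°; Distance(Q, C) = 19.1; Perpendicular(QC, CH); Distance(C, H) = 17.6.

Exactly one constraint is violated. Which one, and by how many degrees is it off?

Perpendicular(QC, CH) — off by 7.50°.

U = (0.00, 0.00) ✓; UQ at 10.60° ✓; |UQ| = 32.70 ✓; ∠UQC = 70.30° ✓; |QC| = 19.10 ✓; ∠(QC, CH) = 97.50° ✗; |CH| = 17.60 ✓.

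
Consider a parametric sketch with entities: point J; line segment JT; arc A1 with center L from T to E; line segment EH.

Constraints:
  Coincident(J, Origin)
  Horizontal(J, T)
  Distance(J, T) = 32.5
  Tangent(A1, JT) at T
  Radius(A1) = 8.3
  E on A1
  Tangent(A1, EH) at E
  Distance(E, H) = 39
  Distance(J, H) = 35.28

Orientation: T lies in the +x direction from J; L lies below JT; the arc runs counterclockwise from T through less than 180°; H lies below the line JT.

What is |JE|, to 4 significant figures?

25.99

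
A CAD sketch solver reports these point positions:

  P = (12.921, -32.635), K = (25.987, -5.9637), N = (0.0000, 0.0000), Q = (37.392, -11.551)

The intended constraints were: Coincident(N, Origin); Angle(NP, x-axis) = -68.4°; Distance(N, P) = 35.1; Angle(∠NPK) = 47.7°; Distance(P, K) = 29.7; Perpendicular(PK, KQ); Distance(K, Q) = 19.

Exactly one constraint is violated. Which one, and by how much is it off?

Distance(K, Q) = 19 — off by 6.30.

N = (0.00, 0.00) ✓; NP at -68.40° ✓; |NP| = 35.10 ✓; ∠NPK = 47.70° ✓; |PK| = 29.70 ✓; ∠(PK, KQ) = 90.00° ✓; |KQ| = 12.70 ✗.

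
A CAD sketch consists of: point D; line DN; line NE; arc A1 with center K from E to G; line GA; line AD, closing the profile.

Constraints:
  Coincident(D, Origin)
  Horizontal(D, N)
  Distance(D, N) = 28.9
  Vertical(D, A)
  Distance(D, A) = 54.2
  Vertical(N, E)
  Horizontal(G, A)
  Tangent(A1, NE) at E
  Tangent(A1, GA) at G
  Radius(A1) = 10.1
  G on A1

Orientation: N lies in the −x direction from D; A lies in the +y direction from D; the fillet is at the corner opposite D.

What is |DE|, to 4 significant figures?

52.73

D is at the origin; DN is horizontal with |DN| = 28.9 and N on the −x side, so N = (-28.90, 0.000). DA is vertical with |DA| = 54.2 and A on the +y side, so A = (0.000, 54.20). The virtual corner opposite D is at (-28.90, 54.20). The tangent condition forces KE to be normal to NE and A1 meets GA tangentially, so KG is at right angles to GA, with radius 10.1, so the center K sits 10.1 in from both sides at K = (-18.80, 44.10). That places the tangent points at E = (-28.90, 44.10) on NE and G = (-18.80, 54.20) on GA. Then |DE| = |E − D| = 52.73.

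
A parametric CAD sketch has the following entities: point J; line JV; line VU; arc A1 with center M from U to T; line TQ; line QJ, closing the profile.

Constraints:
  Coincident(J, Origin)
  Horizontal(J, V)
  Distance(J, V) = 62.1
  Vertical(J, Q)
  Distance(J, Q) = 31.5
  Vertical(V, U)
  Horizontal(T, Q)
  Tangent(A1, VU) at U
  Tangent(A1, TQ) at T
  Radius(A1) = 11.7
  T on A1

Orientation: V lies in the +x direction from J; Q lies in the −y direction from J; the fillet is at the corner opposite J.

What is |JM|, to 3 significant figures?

54.1

J is at the origin; J and V share the same y with |JV| = 62.1 and V on the +x side, so V = (62.1, 0.00). J and Q share the same x with |JQ| = 31.5 and Q on the −y side, so Q = (0.00, -31.5). The virtual corner opposite J is at (62.1, -31.5). Tangency of A1 to VU means the radius MU is perpendicular to VU and tangency of A1 to TQ means the radius MT is perpendicular to TQ, with radius 11.7, so the center M sits 11.7 in from both sides at M = (50.4, -19.8). Then |JM| = |M − J| = 54.1.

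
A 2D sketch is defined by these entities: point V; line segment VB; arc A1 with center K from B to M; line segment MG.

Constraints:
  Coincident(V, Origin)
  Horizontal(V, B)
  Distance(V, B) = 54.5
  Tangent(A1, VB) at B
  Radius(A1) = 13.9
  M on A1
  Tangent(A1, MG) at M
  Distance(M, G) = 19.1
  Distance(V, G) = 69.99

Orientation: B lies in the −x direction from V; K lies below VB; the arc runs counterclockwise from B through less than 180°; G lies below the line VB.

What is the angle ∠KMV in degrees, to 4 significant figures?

7.823°

V is at the origin; V and B share the same y with |VB| = 54.5 and B on the −x side, so B = (-54.50, 0.000). Tangency of A1 to VB means the radius KB is perpendicular to VB, so K = B + (0, -13.9) = (-54.50, -13.90). Since KM ⟂ MG (tangency), |KG| = √(13.9² + 19.1²) = 23.62 regardless of where M sits on A1. So G lies on both circle(V, 69.99) and circle(K, 23.62); the below-VB intersection is G = (-59.41, -37.01). M is the foot of the tangent from G: M = (-67.19, -19.57).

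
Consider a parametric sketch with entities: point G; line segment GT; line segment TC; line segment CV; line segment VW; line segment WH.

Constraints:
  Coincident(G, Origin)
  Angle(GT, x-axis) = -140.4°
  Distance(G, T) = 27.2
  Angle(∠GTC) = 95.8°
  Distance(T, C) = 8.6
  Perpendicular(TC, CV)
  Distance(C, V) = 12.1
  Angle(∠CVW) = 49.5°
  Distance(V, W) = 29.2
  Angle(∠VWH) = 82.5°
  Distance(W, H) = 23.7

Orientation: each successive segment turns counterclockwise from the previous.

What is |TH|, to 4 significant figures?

23.07

G is at the origin; GT runs at -140.4° with length 27.2, so T = (-20.96, -17.34). ∠GTC = 95.8° gives TC at -56.20° from the x-axis; with |TC| = 8.6, C = (-16.17, -24.48). TC is perpendicular to CV, so CV runs at 33.80°; with |CV| = 12.1, V = (-6.119, -17.75). ∠CVW = 49.5° gives VW at 164.3° from the x-axis; with |VW| = 29.2, W = (-34.23, -9.852). ∠VWH = 82.5° gives WH at -98.20° from the x-axis; with |WH| = 23.7, H = (-37.61, -33.31). Then |TH| = |H − T| = 23.07.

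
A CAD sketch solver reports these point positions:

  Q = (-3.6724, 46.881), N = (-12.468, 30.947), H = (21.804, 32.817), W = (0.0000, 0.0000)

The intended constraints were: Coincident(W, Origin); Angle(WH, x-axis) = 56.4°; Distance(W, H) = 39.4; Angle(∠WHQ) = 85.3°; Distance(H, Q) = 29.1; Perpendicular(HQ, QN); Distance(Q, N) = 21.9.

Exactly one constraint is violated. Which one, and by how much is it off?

Distance(Q, N) = 21.9 — off by 3.70.

W = (0.00, 0.00) ✓; WH at 56.40° ✓; |WH| = 39.40 ✓; ∠WHQ = 85.30° ✓; |HQ| = 29.10 ✓; ∠(HQ, QN) = 90.00° ✓; |QN| = 18.20 ✗.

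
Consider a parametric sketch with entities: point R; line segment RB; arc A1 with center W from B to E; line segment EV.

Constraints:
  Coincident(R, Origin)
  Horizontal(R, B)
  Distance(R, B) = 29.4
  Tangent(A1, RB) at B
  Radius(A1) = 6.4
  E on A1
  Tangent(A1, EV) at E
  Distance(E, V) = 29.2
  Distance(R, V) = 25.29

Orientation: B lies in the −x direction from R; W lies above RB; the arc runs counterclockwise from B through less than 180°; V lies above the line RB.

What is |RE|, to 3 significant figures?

24.6

Checks: |WE| = 6.400 ✓; ∠(WE, EV) = 90.00° ✓; |EV| = 29.20 ✓; |RV| = 25.29 ✓.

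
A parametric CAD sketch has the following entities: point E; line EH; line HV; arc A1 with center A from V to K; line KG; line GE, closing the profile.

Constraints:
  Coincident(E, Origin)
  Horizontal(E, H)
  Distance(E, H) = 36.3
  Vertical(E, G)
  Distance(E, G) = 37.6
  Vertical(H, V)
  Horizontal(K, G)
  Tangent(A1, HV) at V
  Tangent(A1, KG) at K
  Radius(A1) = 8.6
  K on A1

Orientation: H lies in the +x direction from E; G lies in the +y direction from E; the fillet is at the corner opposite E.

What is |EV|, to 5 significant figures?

46.462

The virtual corner opposite E is at (36.300, 37.600). A1 meets HV tangentially, so AV is at right angles to HV and A1 meets KG tangentially, so AK is at right angles to KG, with radius 8.6, so the center A sits 8.6 in from both sides at A = (27.700, 29.000). That places the tangent points at V = (36.300, 29.000) on HV and K = (27.700, 37.600) on KG. Then |EV| = |V − E| = 46.462.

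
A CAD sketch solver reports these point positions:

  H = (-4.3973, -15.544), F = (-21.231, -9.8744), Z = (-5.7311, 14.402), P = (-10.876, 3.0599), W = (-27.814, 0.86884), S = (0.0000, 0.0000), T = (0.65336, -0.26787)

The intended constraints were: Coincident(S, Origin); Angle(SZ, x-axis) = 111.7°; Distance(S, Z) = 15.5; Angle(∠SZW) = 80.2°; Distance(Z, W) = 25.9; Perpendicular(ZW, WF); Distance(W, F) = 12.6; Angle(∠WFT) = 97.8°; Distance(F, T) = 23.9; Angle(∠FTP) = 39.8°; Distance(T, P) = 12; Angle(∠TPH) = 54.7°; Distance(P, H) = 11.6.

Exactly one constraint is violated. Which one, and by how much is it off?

Distance(P, H) = 11.6 — off by 8.10.

S = (0.00, 0.00) ✓; SZ at 111.7° ✓; |SZ| = 15.50 ✓; ∠SZW = 80.20° ✓; |ZW| = 25.90 ✓; ∠(ZW, WF) = 90.00° ✓; |WF| = 12.60 ✓; ∠WFT = 97.80° ✓; |FT| = 23.90 ✓; ∠FTP = 39.80° ✓; |TP| = 12.00 ✓; ∠TPH = 54.70° ✓; |PH| = 19.70 ✗.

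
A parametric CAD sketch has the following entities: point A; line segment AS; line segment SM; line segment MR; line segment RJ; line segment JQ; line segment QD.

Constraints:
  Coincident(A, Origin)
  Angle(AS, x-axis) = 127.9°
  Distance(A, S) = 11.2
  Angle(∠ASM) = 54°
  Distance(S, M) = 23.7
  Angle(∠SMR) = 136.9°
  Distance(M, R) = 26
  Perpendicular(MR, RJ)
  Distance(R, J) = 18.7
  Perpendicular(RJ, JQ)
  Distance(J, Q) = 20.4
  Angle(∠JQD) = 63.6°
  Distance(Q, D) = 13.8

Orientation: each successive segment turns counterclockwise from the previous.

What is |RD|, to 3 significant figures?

15.6

The perpendicularity gives JQ at right angles to RJ, so JQ runs at 117°; with |JQ| = 20.4, Q = (5.75, -10.4). ∠JQD = 63.6° gives QD at -127° from the x-axis; with |QD| = 13.8, D = (-2.48, -21.5). Then |RD| = |D − R| = 15.6.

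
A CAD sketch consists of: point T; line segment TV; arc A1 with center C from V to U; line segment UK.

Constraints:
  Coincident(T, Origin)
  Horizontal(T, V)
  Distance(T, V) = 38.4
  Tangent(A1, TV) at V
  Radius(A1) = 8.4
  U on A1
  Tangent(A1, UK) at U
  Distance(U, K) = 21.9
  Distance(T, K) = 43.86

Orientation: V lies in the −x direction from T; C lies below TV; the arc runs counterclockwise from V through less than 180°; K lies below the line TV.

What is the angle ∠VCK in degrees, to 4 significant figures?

162.3°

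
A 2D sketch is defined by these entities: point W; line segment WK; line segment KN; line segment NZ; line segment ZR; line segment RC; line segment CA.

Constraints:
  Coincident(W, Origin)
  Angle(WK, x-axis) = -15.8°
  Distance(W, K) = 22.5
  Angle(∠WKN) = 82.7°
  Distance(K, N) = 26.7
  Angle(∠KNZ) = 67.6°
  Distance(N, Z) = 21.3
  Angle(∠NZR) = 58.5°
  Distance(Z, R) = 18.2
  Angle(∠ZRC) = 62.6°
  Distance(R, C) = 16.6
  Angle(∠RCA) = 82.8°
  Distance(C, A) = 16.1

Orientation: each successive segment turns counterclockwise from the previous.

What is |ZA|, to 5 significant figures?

6.2093

W is at the origin; WK runs at -15.8° with length 22.5, so K = (21.650, -6.1263). ∠WKN = 82.7° gives KN at 81.500° from the x-axis; with |KN| = 26.7, N = (25.596, 20.280). ∠KNZ = 67.6° gives NZ at -166.10° from the x-axis; with |NZ| = 21.3, Z = (4.9202, 15.164). ∠NZR = 58.5° gives ZR at -44.600° from the x-axis; with |ZR| = 18.2, R = (17.879, 2.3844). ∠ZRC = 62.6° gives RC at 72.800° from the x-axis; with |RC| = 16.6, C = (22.788, 18.242). ∠RCA = 82.8° gives CA at 170.00° from the x-axis; with |CA| = 16.1, A = (6.9324, 21.038). Then |ZA| = |A − Z| = 6.2093.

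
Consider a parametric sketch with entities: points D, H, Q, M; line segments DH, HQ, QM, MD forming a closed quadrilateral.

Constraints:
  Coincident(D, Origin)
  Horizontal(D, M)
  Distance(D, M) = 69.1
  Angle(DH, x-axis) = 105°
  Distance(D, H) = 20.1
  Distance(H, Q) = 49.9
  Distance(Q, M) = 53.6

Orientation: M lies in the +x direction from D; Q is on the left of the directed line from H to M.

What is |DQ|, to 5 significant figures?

58.231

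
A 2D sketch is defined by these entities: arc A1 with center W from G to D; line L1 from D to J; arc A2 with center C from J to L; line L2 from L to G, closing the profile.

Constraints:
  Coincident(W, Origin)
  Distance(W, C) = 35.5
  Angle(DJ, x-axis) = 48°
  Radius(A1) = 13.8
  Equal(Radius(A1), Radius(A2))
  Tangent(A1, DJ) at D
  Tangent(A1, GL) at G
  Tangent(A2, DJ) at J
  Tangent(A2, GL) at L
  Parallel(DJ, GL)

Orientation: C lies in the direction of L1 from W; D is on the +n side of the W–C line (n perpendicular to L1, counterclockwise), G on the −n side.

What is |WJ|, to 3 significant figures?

38.1

The slot axis is L1's direction at 48.0°, so u = (cos 48.0°, sin 48.0°) = (0.669, 0.743) and n = (−sin 48.0°, cos 48.0°) = (-0.743, 0.669). W is at the origin and C lies 35.5 along u from W, so C = 35.5·u = (23.8, 26.4). Tangency of A1 to both parallel lines with radius 13.8 puts D and G at W ± 13.8·n: D = (-10.3, 9.23), G = (10.3, -9.23). Equal radii place J and L the same way about C: J = C + 13.8·n = (13.5, 35.6), L = C − 13.8·n = (34.0, 17.1). Then |WJ| = |J − W| = 38.1.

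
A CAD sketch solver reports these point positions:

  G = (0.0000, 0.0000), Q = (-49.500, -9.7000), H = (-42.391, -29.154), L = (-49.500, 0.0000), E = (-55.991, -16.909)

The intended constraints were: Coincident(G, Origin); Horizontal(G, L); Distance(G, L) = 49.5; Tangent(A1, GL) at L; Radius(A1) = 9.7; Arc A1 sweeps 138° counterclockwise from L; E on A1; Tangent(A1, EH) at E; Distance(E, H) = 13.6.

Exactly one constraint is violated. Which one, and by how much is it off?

Distance(E, H) = 13.6 — off by 4.70.

G = (0.00, 0.00) ✓; G.y = 0.00, L.y = 0.00 ✓; |GL| = 49.50 ✓; ∠(QL, LG) = 90.00° ✓; |QL| = 9.700 ✓; bearing(Q→E) − bearing(Q→L) = 138.0° ✓; |QE| = 9.701 ✓; ∠(QE, EH) = 90.00° ✓; |EH| = 18.30 ✗.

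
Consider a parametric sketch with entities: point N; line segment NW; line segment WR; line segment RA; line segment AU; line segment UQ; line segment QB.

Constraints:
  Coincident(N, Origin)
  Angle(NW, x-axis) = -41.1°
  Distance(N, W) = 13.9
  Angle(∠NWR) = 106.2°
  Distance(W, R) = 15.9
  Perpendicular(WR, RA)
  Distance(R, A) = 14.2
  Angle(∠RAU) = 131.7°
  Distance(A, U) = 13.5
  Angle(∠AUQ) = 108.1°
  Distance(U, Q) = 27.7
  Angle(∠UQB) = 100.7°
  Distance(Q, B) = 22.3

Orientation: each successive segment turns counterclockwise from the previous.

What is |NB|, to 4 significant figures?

26.03

N is at the origin; NW runs at -41.1° with length 13.9, so W = (10.47, -9.138). ∠NWR = 106.2° gives WR at 32.70° from the x-axis; with |WR| = 15.9, R = (23.85, -0.5477). WR is perpendicular to RA, so RA runs at 122.7°; with |RA| = 14.2, A = (16.18, 11.40). ∠RAU = 131.7° gives AU at 171.0° from the x-axis; with |AU| = 13.5, U = (2.849, 13.51). ∠AUQ = 108.1° gives UQ at -117.1° from the x-axis; with |UQ| = 27.7, Q = (-9.769, -11.15). ∠UQB = 100.7° gives QB at -37.80° from the x-axis; with |QB| = 22.3, B = (7.851, -24.81). Then |NB| = |B − N| = 26.03.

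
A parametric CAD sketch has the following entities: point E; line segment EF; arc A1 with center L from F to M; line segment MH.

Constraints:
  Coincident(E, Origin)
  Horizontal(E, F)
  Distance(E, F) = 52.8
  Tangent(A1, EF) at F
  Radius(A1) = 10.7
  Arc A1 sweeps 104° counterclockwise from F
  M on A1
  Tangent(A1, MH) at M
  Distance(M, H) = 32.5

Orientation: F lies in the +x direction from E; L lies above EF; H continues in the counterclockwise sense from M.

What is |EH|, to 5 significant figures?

71.200

E is at the origin; EF is horizontal with |EF| = 52.8 and F on the +x side, so F = (52.800, 0.0000). The tangent condition forces LF to be normal to EF, so L = F + (0, 10.7) = (52.800, 10.700). On A1, F sits at bearing -90° from L; a 104° counterclockwise sweep puts M at bearing 14°, so M = L + 10.7·(cos 14°, sin 14°) = (63.182, 13.289). The tangent condition forces LM to be normal to MH, so MH runs along (−sin 14°, cos 14°); with |MH| = 32.5, H = (55.320, 44.823). Then |EH| = |H − E| = 71.200.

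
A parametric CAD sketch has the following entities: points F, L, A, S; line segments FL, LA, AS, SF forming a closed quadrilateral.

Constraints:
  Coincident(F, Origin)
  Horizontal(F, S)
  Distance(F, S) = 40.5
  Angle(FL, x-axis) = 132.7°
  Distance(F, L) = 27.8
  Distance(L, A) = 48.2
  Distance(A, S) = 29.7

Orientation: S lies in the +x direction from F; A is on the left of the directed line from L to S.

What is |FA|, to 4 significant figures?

39.73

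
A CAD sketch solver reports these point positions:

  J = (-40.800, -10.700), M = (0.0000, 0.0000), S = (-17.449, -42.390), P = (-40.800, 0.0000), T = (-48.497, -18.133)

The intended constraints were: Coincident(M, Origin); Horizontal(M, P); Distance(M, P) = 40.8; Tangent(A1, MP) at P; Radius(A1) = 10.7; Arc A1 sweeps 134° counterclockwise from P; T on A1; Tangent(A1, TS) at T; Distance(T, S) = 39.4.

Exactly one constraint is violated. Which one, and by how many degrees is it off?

Tangent(A1, TS) at T — off by 8.00°.

M = (0.00, 0.00) ✓; M.y = 0.00, P.y = 0.00 ✓; |MP| = 40.80 ✓; ∠(JP, PM) = 90.00° ✓; |JP| = 10.70 ✓; bearing(J→T) − bearing(J→P) = 134.0° ✓; |JT| = 10.70 ✓; ∠(JT, TS) = 82.00° ✗; |TS| = 39.40 ✓.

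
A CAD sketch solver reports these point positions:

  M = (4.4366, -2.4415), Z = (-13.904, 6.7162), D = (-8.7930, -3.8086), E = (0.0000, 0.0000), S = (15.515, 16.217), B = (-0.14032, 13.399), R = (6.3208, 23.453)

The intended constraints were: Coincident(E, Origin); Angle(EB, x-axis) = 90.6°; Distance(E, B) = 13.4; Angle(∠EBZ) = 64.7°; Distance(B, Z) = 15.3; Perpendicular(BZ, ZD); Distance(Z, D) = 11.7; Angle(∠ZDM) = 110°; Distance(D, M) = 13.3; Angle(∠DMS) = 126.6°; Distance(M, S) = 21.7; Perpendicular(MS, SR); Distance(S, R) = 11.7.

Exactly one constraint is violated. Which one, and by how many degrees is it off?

Perpendicular(MS, SR) — off by 7.50°.

E = (0.00, 0.00) ✓; EB at 90.60° ✓; |EB| = 13.40 ✓; ∠EBZ = 64.70° ✓; |BZ| = 15.30 ✓; ∠(BZ, ZD) = 90.00° ✓; |ZD| = 11.70 ✓; ∠ZDM = 110.0° ✓; |DM| = 13.30 ✓; ∠DMS = 126.6° ✓; |MS| = 21.70 ✓; ∠(MS, SR) = 82.50° ✗; |SR| = 11.70 ✓.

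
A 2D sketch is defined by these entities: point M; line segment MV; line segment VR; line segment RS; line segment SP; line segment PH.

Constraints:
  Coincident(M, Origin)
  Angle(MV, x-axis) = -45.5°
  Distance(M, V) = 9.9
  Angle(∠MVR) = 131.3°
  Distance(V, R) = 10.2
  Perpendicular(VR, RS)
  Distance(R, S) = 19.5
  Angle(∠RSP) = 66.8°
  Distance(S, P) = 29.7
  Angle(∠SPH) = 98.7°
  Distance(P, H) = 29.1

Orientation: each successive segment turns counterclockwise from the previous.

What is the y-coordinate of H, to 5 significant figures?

-27.950

M is at the origin; MV runs at -45.5° with length 9.9, so V = (6.9390, -7.0612). ∠MVR = 131.3° gives VR at 3.2000° from the x-axis; with |VR| = 10.2, R = (17.123, -6.4918). VR is perpendicular to RS, so RS runs at 93.200°; with |RS| = 19.5, S = (16.035, 12.978). ∠RSP = 66.8° gives SP at -153.60° from the x-axis; with |SP| = 29.7, P = (-10.568, -0.22787). ∠SPH = 98.7° gives PH at -72.300° from the x-axis; with |PH| = 29.1, H = (-1.7207, -27.950). So H.y = -27.950.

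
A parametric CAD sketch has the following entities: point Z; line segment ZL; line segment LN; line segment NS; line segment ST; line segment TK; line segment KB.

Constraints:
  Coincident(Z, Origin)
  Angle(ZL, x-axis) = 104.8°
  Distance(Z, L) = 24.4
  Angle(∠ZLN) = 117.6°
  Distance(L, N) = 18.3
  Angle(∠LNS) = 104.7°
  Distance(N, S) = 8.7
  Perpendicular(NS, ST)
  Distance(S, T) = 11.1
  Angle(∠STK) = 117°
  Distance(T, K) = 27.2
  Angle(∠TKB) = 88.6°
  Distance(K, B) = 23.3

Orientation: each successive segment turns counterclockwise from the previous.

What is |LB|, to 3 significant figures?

25.9

∠STK = 117.0° gives TK at 35.5° from the x-axis; with |TK| = 27.2, K = (3.89, 30.6). ∠TKB = 88.6° gives KB at 127° from the x-axis; with |KB| = 23.3, B = (-10.1, 49.2). Then |LB| = |B − L| = 25.9.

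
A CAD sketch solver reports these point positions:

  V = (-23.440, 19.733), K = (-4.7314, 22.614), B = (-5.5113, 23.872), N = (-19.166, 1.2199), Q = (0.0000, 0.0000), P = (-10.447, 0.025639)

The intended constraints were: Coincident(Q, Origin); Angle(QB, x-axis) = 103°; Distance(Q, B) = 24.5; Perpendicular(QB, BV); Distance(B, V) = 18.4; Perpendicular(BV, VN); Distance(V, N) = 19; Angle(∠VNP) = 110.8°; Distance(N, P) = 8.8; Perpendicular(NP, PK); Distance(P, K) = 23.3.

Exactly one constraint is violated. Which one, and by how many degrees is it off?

Perpendicular(NP, PK) — off by 6.40°.

Q = (0.00, 0.00) ✓; QB at 103.0° ✓; |QB| = 24.50 ✓; ∠(QB, BV) = 90.00° ✓; |BV| = 18.40 ✓; ∠(BV, VN) = 90.00° ✓; |VN| = 19.00 ✓; ∠VNP = 110.8° ✓; |NP| = 8.800 ✓; ∠(NP, PK) = 83.60° ✗; |PK| = 23.30 ✓.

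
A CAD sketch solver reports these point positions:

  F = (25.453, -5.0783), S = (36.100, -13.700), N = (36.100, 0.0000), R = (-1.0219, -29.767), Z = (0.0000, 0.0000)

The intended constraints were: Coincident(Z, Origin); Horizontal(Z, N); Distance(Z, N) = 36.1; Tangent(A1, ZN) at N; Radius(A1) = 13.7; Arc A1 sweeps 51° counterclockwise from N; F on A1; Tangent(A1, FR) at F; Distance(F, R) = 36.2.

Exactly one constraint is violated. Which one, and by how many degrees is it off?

Tangent(A1, FR) at F — off by 8.00°.

Z = (0.00, 0.00) ✓; Z.y = 0.00, N.y = 0.00 ✓; |ZN| = 36.10 ✓; ∠(SN, NZ) = 90.00° ✓; |SN| = 13.70 ✓; bearing(S→F) − bearing(S→N) = 51.00° ✓; |SF| = 13.70 ✓; ∠(SF, FR) = 98.00° ✗; |FR| = 36.20 ✓.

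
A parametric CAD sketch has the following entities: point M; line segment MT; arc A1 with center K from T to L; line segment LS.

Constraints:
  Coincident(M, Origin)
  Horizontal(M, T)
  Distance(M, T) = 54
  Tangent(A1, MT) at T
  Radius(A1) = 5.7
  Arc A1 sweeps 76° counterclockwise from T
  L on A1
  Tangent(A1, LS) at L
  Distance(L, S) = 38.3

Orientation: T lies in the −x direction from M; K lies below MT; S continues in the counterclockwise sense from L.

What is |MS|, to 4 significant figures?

80.34

M is at the origin; M and T share the same y with |MT| = 54.0 and T on the −x side, so T = (-54.00, 0.000). Since A1 is tangent to MT there, KT ⟂ MT, so K = T + (0, -5.7) = (-54.00, -5.700). On A1, T sits at bearing 90° from K; a 76° counterclockwise sweep puts L at bearing 166°, so L = K + 5.7·(cos 166°, sin 166°) = (-59.53, -4.321). The tangent condition forces KL to be normal to LS, so LS runs along (−sin 166°, cos 166°); with |LS| = 38.3, S = (-68.80, -41.48). Then |MS| = |S − M| = 80.34.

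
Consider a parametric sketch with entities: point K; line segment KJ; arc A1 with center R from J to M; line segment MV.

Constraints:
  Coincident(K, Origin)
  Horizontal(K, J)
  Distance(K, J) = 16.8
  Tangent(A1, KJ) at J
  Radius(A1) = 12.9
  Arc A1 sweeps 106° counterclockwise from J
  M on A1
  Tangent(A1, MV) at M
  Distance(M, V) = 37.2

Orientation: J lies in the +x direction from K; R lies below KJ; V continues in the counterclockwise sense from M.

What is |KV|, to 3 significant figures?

54.2

K is at the origin; KJ is horizontal with |KJ| = 16.8 and J on the +x side, so J = (16.8, 0.00). Since A1 is tangent to KJ there, RJ ⟂ KJ, so R = J + (0, -12.9) = (16.8, -12.9). On A1, J sits at bearing 90° from R; a 106° counterclockwise sweep puts M at bearing 196°, so M = R + 12.9·(cos 196°, sin 196°) = (4.40, -16.5). Since A1 is tangent to MV there, RM ⟂ MV, so MV runs along (−sin 196°, cos 196°); with |MV| = 37.2, V = (14.7, -52.2). Then |KV| = |V − K| = 54.2.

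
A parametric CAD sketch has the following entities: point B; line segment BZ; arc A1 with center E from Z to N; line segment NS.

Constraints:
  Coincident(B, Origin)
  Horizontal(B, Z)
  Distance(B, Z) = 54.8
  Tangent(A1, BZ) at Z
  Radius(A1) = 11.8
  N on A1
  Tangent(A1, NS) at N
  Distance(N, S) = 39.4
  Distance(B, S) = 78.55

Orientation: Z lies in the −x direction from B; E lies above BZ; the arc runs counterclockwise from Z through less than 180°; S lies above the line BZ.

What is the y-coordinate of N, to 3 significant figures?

16.1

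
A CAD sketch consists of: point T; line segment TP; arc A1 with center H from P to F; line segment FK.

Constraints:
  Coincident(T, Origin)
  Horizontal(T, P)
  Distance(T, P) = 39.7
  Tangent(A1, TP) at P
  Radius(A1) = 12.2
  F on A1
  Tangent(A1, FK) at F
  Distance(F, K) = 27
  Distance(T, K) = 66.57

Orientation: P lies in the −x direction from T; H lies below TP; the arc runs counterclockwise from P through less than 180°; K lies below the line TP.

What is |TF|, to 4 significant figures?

52.93

T is at the origin; TP is horizontal with |TP| = 39.7 and P on the −x side, so P = (-39.70, 0.000). Since A1 is tangent to TP there, HP ⟂ TP, so H = P + (0, -12.2) = (-39.70, -12.20). Since HF ⟂ FK (tangency), |HK| = √(12.2² + 27.0²) = 29.63 regardless of where F sits on A1. So K lies on both circle(T, 66.57) and circle(H, 29.63); the below-TP intersection is K = (-54.92, -37.62). F is the foot of the tangent from K: F = (-51.82, -10.80).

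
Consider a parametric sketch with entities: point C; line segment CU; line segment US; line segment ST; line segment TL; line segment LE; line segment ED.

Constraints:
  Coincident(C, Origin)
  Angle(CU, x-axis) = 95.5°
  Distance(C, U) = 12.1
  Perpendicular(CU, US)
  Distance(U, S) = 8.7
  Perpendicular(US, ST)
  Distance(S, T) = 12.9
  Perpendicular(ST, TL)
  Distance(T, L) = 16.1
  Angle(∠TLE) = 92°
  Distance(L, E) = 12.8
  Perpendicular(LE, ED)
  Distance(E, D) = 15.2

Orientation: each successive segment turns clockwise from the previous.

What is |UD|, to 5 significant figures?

7.3562

C is at the origin; CU runs at 95.5° with length 12.1, so U = (-1.1597, 12.044). The perpendicularity gives US at right angles to CU, so US runs at 5.5000°; with |US| = 8.7, S = (7.5002, 12.878). The perpendicularity gives ST at right angles to US, so ST runs at -84.500°; with |ST| = 12.9, T = (8.7366, 0.037541). ST ⟂ TL, so TL runs at -174.50°; with |TL| = 16.1, L = (-7.2893, -1.5056). ∠TLE = 92.0° gives LE at 97.500° from the x-axis; with |LE| = 12.8, E = (-8.9600, 11.185). LE is perpendicular to ED, so ED runs at 7.5000°; with |ED| = 15.2, D = (6.1100, 13.169). Then |UD| = |D − U| = 7.3562.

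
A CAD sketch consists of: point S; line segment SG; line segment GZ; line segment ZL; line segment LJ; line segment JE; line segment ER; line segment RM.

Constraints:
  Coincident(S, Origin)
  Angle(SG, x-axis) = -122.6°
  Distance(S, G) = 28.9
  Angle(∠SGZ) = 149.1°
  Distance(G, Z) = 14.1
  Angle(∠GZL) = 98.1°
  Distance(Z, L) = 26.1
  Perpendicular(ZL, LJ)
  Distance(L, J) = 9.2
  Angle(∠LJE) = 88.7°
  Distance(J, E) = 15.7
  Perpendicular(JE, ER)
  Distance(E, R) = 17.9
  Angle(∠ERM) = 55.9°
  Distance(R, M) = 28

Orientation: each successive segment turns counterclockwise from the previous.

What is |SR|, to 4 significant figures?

49.68

∠LJE = 88.7° gives JE at 171.5° from the x-axis; with |JE| = 15.7, E = (-4.231, -31.50). The perpendicularity gives ER at right angles to JE, so ER runs at -98.50°; with |ER| = 17.9, R = (-6.877, -49.20). Then |SR| = |R − S| = 49.68.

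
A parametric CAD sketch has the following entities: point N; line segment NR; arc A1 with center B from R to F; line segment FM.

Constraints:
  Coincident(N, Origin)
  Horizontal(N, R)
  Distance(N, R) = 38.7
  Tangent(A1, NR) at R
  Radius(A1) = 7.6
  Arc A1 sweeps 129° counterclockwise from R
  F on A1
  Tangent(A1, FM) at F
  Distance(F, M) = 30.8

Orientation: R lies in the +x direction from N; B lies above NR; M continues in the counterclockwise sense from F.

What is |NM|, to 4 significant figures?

44.22

N is at the origin; NR is horizontal with |NR| = 38.7 and R on the +x side, so R = (38.70, 0.000). A1 meets NR tangentially, so BR is at right angles to NR, so B = R + (0, 7.6) = (38.70, 7.600). On A1, R sits at bearing -90° from B; a 129° counterclockwise sweep puts F at bearing 39°, so F = B + 7.6·(cos 39°, sin 39°) = (44.61, 12.38). A1 meets FM tangentially, so BF is at right angles to FM, so FM runs along (−sin 39°, cos 39°); with |FM| = 30.8, M = (25.22, 36.32). Then |NM| = |M − N| = 44.22.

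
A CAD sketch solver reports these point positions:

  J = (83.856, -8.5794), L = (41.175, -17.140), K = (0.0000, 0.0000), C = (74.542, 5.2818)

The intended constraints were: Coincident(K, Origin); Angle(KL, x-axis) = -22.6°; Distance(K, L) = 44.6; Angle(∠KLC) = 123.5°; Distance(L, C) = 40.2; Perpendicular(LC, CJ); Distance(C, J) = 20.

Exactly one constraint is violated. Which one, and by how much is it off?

Distance(C, J) = 20 — off by 3.30.

K = (0.00, 0.00) ✓; KL at -22.60° ✓; |KL| = 44.60 ✓; ∠KLC = 123.5° ✓; |LC| = 40.20 ✓; ∠(LC, CJ) = 90.00° ✓; |CJ| = 16.70 ✗.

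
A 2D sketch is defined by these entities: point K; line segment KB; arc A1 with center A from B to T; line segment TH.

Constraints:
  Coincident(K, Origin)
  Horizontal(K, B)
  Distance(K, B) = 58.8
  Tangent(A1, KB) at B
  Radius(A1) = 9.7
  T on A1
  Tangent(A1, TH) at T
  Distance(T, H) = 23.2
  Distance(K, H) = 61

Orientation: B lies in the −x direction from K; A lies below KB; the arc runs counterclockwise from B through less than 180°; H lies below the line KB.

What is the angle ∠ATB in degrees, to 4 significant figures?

24.53°

K is at the origin; K and B share the same y with |KB| = 58.8 and B on the −x side, so B = (-58.80, 0.000). Tangency of A1 to KB means the radius AB is perpendicular to KB, so A = B + (0, -9.7) = (-58.80, -9.700). Since AT ⟂ TH (tangency), |AH| = √(9.7² + 23.2²) = 25.15 regardless of where T sits on A1. So H lies on both circle(K, 61.0) and circle(A, 25.15); the below-KB intersection is H = (-50.92, -33.58). T is the foot of the tangent from H: T = (-66.13, -16.06).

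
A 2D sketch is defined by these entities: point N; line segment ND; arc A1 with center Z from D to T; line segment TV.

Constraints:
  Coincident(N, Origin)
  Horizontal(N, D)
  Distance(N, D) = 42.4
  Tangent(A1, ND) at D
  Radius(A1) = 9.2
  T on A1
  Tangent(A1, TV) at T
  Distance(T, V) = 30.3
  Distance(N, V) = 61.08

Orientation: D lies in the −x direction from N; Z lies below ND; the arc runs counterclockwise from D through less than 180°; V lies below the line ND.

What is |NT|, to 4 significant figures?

52.59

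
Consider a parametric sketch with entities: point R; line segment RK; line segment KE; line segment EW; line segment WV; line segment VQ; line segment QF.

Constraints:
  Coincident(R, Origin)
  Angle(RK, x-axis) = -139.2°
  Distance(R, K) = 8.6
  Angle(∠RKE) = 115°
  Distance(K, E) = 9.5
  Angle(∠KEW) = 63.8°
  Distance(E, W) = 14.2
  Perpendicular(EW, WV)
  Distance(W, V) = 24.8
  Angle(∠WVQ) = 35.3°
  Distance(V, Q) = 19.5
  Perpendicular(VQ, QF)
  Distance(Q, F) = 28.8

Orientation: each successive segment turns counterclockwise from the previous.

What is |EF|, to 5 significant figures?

27.551

R is at the origin; RK runs at -139.2° with length 8.6, so K = (-6.5102, -5.6194). ∠RKE = 115.0° gives KE at -74.200° from the x-axis; with |KE| = 9.5, E = (-3.9235, -14.760). ∠KEW = 63.8° gives EW at 42.000° from the x-axis; with |EW| = 14.2, W = (6.6292, -5.2588). EW ⟂ WV, so WV runs at 132.00°; with |WV| = 24.8, V = (-9.9653, 13.171). ∠WVQ = 35.3° gives VQ at -83.300° from the x-axis; with |VQ| = 19.5, Q = (-7.6902, -6.1957). The perpendicularity gives QF at right angles to VQ, so QF runs at 6.7000°; with |QF| = 28.8, F = (20.913, -2.8356). Then |EF| = |F − E| = 27.551.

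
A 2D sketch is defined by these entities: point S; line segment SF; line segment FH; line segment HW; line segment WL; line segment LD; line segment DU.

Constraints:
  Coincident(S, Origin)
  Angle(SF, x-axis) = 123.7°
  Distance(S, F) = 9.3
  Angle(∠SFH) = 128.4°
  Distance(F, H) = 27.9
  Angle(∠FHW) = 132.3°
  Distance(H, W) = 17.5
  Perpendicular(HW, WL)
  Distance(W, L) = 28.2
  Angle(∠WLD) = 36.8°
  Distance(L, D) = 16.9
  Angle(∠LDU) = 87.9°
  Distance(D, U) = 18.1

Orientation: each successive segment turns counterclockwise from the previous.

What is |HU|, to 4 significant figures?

22.68

S is at the origin; SF runs at 123.7° with length 9.3, so F = (-5.160, 7.737). ∠SFH = 128.4° gives FH at 175.3° from the x-axis; with |FH| = 27.9, H = (-32.97, 10.02). ∠FHW = 132.3° gives HW at -137.0° from the x-axis; with |HW| = 17.5, W = (-45.76, -1.912). HW ⟂ WL, so WL runs at -47.00°; with |WL| = 28.2, L = (-26.53, -22.54). ∠WLD = 36.8° gives LD at 96.20° from the x-axis; with |LD| = 16.9, D = (-28.36, -5.735). ∠LDU = 87.9° gives DU at -171.7° from the x-axis; with |DU| = 18.1, U = (-46.27, -8.348). Then |HU| = |U − H| = 22.68.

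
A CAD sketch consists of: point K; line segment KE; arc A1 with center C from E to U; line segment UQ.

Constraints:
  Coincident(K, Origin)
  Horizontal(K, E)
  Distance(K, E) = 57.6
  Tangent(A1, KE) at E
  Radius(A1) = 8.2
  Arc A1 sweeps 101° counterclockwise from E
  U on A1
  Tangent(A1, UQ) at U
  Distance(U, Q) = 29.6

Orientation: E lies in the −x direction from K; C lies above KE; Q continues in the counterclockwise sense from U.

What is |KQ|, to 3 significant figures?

67.5

K is at the origin; K and E share the same y with |KE| = 57.6 and E on the −x side, so E = (-57.6, 0.00). A1 meets KE tangentially, so CE is at right angles to KE, so C = E + (0, 8.2) = (-57.6, 8.20). On A1, E sits at bearing -90° from C; a 101° counterclockwise sweep puts U at bearing 11°, so U = C + 8.2·(cos 11°, sin 11°) = (-49.6, 9.76). The tangent condition forces CU to be normal to UQ, so UQ runs along (−sin 11°, cos 11°); with |UQ| = 29.6, Q = (-55.2, 38.8). Then |KQ| = |Q − K| = 67.5.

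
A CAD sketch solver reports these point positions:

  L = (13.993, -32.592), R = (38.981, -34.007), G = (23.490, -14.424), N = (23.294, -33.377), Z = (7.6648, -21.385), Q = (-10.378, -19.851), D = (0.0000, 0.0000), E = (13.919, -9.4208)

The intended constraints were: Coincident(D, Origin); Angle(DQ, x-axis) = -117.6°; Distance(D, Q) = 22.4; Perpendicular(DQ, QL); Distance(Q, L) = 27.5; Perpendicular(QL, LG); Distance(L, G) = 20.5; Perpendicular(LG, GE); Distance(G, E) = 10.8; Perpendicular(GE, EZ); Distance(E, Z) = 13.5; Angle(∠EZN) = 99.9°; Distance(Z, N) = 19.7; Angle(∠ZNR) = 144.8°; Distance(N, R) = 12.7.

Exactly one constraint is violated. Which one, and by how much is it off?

Distance(N, R) = 12.7 — off by 3.00.

D = (0.00, 0.00) ✓; DQ at -117.6° ✓; |DQ| = 22.40 ✓; ∠(DQ, QL) = 90.00° ✓; |QL| = 27.50 ✓; ∠(QL, LG) = 90.00° ✓; |LG| = 20.50 ✓; ∠(LG, GE) = 90.00° ✓; |GE| = 10.80 ✓; ∠(GE, EZ) = 90.00° ✓; |EZ| = 13.50 ✓; ∠EZN = 99.90° ✓; |ZN| = 19.70 ✓; ∠ZNR = 144.8° ✓; |NR| = 15.70 ✗.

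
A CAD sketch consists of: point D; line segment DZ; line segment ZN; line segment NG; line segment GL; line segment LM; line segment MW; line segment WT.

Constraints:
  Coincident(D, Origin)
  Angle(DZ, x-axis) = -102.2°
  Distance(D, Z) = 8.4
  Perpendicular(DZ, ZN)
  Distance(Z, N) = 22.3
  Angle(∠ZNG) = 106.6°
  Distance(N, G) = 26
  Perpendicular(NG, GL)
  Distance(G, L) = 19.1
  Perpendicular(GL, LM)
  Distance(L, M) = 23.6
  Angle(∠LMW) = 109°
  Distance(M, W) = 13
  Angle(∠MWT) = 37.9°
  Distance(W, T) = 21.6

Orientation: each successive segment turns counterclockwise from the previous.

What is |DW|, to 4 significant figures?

17.32

The perpendicularity gives LM at right angles to GL, so LM runs at -118.8°; with |LM| = 23.6, M = (4.440, -1.618). ∠LMW = 109.0° gives MW at -47.80° from the x-axis; with |MW| = 13.0, W = (13.17, -11.25). Then |DW| = |W − D| = 17.32.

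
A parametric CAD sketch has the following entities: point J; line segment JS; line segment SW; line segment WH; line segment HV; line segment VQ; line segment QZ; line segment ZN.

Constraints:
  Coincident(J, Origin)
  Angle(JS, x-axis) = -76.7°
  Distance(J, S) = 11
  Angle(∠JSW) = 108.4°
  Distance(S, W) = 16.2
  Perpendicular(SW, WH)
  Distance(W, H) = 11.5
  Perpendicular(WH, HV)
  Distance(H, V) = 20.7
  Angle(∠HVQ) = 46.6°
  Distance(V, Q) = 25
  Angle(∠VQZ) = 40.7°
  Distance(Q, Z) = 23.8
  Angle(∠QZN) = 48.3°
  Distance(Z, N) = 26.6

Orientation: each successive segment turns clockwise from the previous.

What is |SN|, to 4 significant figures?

7.599

J is at the origin; JS runs at -76.7° with length 11.0, so S = (2.531, -10.70). ∠JSW = 108.4° gives SW at -148.3° from the x-axis; with |SW| = 16.2, W = (-11.25, -19.22). The perpendicularity gives WH at right angles to SW, so WH runs at 121.7°; with |WH| = 11.5, H = (-17.30, -9.433). The perpendicularity gives HV at right angles to WH, so HV runs at 31.70°; with |HV| = 20.7, V = (0.3163, 1.444). ∠HVQ = 46.6° gives VQ at -101.7° from the x-axis; with |VQ| = 25.0, Q = (-4.753, -23.04). ∠VQZ = 40.7° gives QZ at 119.0° from the x-axis; with |QZ| = 23.8, Z = (-16.29, -2.221). ∠QZN = 48.3° gives ZN at -12.70° from the x-axis; with |ZN| = 26.6, N = (9.657, -8.069). Then |SN| = |N − S| = 7.599.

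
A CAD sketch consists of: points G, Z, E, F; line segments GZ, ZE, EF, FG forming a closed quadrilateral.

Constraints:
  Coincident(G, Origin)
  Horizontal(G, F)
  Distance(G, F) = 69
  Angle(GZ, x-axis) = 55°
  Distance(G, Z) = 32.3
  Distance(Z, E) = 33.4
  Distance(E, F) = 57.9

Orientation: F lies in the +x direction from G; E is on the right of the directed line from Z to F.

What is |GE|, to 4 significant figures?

12.99

Checks: |ZE| = 33.40 ✓; |EF| = 57.90 ✓.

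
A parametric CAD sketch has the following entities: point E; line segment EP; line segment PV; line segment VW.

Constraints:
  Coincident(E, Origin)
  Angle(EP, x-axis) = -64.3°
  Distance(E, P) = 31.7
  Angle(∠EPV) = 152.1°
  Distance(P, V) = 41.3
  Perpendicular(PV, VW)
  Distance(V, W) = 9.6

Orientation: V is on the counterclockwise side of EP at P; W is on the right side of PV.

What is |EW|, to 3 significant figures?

73.5

∠EPV = 152.1°, so PV runs at -64.3° + (180° − 152.1°) = -36.4° from the x-axis; with |PV| = 41.3, V = P + 41.3·(cos -36.4°, sin -36.4°) = (47.0, -53.1). PV ⟂ VW; with |VW| = 9.6 on the right of PV, W = V + 9.6·(-0.593, -0.805) = (41.3, -60.8). Then |EW| = |W − E| = 73.5.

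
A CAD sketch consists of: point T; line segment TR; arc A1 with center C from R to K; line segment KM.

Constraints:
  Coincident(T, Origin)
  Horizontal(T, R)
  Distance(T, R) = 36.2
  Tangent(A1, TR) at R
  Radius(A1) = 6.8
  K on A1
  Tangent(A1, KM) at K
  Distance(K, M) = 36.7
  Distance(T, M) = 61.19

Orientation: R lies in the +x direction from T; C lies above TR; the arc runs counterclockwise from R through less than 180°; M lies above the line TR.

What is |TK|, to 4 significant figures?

43.53

T is at the origin; TR is horizontal with |TR| = 36.2 and R on the +x side, so R = (36.20, 0.000). The tangent condition forces CR to be normal to TR, so C = R + (0, 6.8) = (36.20, 6.800). Since CK ⟂ KM (tangency), |CM| = √(6.8² + 36.7²) = 37.32 regardless of where K sits on A1. So M lies on both circle(T, 61.19) and circle(C, 37.32); the above-TR intersection is M = (43.04, 43.49). K is the foot of the tangent from M: K = (43.00, 6.792).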